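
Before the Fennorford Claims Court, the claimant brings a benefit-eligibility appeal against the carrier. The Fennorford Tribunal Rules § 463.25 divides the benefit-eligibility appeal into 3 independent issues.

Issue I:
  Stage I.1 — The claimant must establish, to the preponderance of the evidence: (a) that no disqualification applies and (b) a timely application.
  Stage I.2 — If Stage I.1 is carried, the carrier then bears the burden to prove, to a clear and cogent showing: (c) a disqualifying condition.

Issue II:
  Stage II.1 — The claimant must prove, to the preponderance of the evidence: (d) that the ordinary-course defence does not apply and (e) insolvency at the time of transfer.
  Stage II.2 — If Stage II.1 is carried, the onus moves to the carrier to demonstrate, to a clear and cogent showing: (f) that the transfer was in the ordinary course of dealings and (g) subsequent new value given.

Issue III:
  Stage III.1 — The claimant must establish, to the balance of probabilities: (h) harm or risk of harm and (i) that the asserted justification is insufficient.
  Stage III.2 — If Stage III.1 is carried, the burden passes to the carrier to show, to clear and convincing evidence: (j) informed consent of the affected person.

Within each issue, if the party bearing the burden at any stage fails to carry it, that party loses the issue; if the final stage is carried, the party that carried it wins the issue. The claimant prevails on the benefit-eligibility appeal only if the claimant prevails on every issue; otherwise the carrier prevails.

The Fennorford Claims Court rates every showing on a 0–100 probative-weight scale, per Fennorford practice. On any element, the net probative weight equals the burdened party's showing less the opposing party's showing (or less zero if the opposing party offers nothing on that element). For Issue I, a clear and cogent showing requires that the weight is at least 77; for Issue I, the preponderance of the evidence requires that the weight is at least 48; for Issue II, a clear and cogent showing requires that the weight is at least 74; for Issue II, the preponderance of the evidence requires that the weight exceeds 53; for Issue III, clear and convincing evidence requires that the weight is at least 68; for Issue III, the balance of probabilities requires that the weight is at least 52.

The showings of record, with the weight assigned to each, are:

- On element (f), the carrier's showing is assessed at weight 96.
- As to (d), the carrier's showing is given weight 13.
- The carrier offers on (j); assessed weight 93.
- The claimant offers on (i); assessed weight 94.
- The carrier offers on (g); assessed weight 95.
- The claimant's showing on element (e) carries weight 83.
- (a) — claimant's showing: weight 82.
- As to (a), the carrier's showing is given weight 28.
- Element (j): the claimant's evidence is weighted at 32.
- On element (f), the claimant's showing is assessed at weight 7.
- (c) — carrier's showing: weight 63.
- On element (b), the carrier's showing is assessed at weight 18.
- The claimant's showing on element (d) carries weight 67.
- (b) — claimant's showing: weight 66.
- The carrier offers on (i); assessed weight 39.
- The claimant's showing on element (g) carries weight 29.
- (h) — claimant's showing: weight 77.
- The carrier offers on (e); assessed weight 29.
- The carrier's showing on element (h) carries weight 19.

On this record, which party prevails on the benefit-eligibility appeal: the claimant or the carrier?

— Issue I —
Stage I.1 (claimant, the preponderance of the evidence, weight is at least 48): (a) net 82−28=54 ≥ 48 — meets; (b) net 66−18=48 ≥ 48 — meets.
  Stage I.1 is satisfied; the onus moves to the carrier.
Stage I.2 (carrier, a clear and cogent showing, weight is at least 77): (c) 63 < 77 — fails.
  The carrier does not carry Stage I.2.
The claimant prevails on this issue.
— Issue II —
Stage II.1 (claimant, the preponderance of the evidence, weight exceeds 53): (d) net 67−13=54 > 53 — meets; (e) net 83−29=54 > 53 — meets.
  The claimant carries Stage II.1; the carrier now bears the burden.
Stage II.2 (carrier, a clear and cogent showing, weight is at least 74): (f) net 96−7=89 ≥ 74 — meets; (g) net 95−29=66 < 74 — fails.
  The carrier does not carry Stage II.2.
The analysis ends at Stage II.2; the claimant prevails on this issue.
— Issue III —
Stage III.1 (claimant, the balance of probabilities, weight is at least 52): (h) net 77−19=58 ≥ 52 — meets; (i) net 94−39=55 ≥ 52 — meets.
  The claimant carries Stage III.1; the carrier now bears the burden.
Stage III.2 (carrier, clear and convincing evidence, weight is at least 68): (j) net 93−32=61 < 68 — fails.
  Stage III.2 not carried; the carrier fails its burden.
So the claimant prevails on this issue.
Per-issue: Issue I → claimant; Issue II → claimant; Issue III → claimant. The claimant must prevail on every issue; overall, the claimant prevails.

claimant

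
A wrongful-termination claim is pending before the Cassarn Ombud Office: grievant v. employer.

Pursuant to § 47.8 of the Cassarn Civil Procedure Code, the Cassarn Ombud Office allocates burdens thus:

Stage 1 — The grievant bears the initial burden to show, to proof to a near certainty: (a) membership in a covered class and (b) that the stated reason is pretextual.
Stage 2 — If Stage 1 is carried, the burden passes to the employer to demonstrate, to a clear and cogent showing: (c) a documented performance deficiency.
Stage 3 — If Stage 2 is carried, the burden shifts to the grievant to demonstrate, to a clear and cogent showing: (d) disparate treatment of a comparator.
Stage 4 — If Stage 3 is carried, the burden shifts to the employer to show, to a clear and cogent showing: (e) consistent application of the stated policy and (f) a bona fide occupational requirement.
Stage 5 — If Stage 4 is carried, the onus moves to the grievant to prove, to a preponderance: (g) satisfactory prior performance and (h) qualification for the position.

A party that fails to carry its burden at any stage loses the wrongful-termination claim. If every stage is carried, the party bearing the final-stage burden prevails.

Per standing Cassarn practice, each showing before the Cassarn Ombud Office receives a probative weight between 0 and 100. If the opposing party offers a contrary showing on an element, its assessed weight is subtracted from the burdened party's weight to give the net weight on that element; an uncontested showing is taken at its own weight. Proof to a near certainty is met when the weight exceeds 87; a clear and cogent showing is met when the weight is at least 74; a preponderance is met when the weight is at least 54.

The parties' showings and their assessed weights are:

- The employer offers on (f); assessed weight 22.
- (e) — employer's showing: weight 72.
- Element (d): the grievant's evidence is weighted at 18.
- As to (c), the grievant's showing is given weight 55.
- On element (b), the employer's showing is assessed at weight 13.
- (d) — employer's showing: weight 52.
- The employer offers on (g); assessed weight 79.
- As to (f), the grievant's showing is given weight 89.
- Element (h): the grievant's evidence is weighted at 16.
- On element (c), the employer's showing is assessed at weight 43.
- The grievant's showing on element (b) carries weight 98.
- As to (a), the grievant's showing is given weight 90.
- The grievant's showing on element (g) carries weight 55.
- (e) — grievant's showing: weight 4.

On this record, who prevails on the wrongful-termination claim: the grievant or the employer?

employer

Stage 1 — burden on grievant; standard: proof to a near certainty (weight exceeds 87).
    (a): 90 > 87 [met]
    (b): 98 − 13 = 85 ≤ 87 [not met]
  Stage 1 not carried; the grievant fails its burden.
So the employer prevails.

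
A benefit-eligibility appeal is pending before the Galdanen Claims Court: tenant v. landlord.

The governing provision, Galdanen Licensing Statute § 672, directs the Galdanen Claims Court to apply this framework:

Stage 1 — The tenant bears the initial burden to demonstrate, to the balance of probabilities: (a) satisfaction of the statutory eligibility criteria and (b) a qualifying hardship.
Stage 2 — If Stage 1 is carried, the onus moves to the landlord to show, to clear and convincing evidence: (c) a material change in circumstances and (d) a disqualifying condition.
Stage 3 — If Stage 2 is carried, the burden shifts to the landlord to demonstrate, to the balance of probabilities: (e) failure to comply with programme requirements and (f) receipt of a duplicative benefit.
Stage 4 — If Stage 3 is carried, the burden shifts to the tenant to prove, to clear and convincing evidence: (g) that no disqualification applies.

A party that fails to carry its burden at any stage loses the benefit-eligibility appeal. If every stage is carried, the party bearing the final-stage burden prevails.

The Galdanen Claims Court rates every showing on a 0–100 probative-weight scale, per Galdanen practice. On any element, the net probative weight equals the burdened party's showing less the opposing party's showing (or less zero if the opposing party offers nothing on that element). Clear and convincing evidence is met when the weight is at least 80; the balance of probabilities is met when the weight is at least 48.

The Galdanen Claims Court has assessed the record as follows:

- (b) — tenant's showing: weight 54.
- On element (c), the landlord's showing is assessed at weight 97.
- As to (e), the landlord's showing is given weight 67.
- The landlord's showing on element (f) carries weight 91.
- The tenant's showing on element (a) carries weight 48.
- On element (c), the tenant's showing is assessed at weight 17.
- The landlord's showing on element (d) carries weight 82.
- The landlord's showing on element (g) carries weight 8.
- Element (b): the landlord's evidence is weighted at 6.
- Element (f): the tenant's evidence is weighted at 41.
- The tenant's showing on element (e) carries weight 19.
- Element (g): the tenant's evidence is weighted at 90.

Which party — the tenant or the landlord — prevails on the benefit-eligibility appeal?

tenant

At Stage 1 the tenant must meet the balance of probabilities (weight is at least 48): on (a) the weight is 48, which does reach 48, so (a) meets the standard; on (b) the weight is 54 less the opposing 6 gives net 48, which does reach 48, so (b) meets the standard.
  Stage 1 carried; the burden shifts to the landlord.
At Stage 2 the landlord must meet clear and convincing evidence (weight is at least 80): on (c) the weight is 97 less the opposing 17 gives net 80, ≥ 80, so (c) meets the standard; on (d) the weight is 82, which does reach 80, so (d) meets the standard.
  All elements met. The landlord retains the burden for Stage 3.
At Stage 3 the landlord must meet the balance of probabilities (weight is at least 48): on (e) the weight is 67 less the opposing 19 gives net 48, which does reach 48, so (e) meets the standard; on (f) the weight is 91 less the opposing 41 gives net 50, ≥ 48, so (f) meets the standard.
  Stage 3 carried; the burden shifts to the tenant.
At Stage 4 the tenant must meet clear and convincing evidence (weight is at least 80): on (g) the weight is 90 less the opposing 8 gives net 82, which does reach 80, so (g) meets the standard.
  All elements met at the final stage.
With every stage satisfied, the tenant prevails.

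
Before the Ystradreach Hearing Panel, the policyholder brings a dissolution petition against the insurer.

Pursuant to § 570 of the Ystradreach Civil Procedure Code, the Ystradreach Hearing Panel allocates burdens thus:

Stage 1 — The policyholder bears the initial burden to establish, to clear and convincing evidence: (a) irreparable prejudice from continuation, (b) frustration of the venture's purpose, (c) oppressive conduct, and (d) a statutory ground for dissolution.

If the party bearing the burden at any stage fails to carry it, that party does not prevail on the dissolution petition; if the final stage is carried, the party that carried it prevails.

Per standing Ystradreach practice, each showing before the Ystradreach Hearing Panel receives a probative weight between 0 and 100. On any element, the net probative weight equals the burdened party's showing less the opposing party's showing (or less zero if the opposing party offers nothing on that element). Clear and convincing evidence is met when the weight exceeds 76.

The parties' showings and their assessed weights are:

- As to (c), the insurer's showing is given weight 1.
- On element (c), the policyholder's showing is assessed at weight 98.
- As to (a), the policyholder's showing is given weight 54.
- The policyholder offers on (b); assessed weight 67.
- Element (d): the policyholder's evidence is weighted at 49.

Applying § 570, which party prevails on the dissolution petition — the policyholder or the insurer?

At Stage 1 the policyholder must meet clear and convincing evidence (weight exceeds 76): on (a) the weight is 54, which does not exceed 76, so (a) does not meet the standard; on (b) the weight is 67, ≤ 76, so (b) does not meet the standard; on (c) the weight is 98 less the opposing 1 gives net 97, > 76, so (c) meets the standard; on (d) the weight is 49, ≤ 76, so (d) does not meet the standard.
  Stage 1 not carried; the policyholder fails its burden.
The insurer prevails.

insurer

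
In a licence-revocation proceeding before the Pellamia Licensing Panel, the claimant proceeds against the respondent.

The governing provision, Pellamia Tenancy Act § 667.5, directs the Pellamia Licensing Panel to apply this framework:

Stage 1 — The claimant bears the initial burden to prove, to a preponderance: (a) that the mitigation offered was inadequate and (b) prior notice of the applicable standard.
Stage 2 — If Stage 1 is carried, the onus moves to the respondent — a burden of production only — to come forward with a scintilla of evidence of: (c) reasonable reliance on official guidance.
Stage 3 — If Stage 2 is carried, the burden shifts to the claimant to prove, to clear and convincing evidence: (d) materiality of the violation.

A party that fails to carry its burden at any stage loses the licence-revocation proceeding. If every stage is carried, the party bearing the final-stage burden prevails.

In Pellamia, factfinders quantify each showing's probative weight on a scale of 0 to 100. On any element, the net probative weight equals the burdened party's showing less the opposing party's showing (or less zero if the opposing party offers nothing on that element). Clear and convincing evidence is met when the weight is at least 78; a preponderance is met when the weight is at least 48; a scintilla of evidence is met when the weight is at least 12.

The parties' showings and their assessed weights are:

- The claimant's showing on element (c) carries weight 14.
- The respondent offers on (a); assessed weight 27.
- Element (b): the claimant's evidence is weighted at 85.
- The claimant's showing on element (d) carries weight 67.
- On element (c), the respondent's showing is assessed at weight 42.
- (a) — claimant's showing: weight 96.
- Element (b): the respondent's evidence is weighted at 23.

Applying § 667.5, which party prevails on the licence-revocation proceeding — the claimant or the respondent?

respondent

At Stage 1 the claimant must meet a preponderance (weight is at least 48): on (a) the weight is 96 less the opposing 27 gives net 69, ≥ 48, so (a) meets the standard; on (b) the weight is 85 less the opposing 23 gives net 62, ≥ 48, so (b) meets the standard.
  The claimant carries Stage 1; the respondent now bears the burden.
At Stage 2 the respondent must meet a scintilla of evidence (weight is at least 12): on (c) the weight is 42 less the opposing 14 gives net 28, which does reach 12, so (c) meets the standard.
  Stage 2 is satisfied; the onus moves to the claimant.
At Stage 3 the claimant must meet clear and convincing evidence (weight is at least 78): on (d) the weight is 67, < 78, so (d) does not meet the standard.
  The claimant does not carry Stage 3.
The analysis ends at Stage 3; the respondent prevails.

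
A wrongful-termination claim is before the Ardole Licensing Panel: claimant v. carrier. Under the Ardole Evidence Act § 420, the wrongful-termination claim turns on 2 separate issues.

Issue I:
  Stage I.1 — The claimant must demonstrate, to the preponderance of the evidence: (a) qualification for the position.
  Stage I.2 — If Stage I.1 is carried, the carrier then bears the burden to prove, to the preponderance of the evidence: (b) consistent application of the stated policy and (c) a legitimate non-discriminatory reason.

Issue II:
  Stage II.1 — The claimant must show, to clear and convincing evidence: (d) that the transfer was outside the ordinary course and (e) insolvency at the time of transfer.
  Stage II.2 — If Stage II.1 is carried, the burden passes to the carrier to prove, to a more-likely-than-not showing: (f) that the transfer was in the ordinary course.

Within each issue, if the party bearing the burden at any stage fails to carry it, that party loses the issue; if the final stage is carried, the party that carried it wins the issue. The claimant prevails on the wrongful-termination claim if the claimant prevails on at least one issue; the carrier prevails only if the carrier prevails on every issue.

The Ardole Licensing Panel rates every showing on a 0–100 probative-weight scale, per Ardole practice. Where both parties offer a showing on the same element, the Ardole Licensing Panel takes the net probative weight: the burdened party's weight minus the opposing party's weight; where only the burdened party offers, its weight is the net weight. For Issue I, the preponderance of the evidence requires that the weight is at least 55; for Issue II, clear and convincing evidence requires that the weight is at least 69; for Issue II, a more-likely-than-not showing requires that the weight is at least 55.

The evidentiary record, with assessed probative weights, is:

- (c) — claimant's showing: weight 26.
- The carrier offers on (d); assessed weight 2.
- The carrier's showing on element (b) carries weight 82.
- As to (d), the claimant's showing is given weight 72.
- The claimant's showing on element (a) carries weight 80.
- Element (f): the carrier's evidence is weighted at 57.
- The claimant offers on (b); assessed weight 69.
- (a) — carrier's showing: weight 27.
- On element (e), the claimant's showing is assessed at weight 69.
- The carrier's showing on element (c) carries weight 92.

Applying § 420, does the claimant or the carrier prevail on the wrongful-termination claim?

— Issue I —
Stage I.1 — burden on claimant; standard: the preponderance of the evidence (weight is at least 55).
    (a): 80 − 27 = 53 < 55 [not met]
  The claimant does not carry Stage I.1.
The analysis ends at Stage I.1; the carrier prevails on this issue.
— Issue II —
At Stage II.1 the claimant must meet clear and convincing evidence (weight is at least 69): on (d) the weight is 72 less the opposing 2 gives net 70, ≥ 69, so (d) meets the standard; on (e) the weight is 69, which does reach 69, so (e) meets the standard.
  All elements met. The burden passes to the carrier.
At Stage II.2 the carrier must meet a more-likely-than-not showing (weight is at least 55): on (f) the weight is 57, ≥ 55, so (f) meets the standard.
  The carrier carries the last stage.
All stages carried — the carrier prevails on this issue.
Per-issue: Issue I → carrier; Issue II → carrier. The claimant must prevail on at least one issue; overall, the carrier prevails.

carrier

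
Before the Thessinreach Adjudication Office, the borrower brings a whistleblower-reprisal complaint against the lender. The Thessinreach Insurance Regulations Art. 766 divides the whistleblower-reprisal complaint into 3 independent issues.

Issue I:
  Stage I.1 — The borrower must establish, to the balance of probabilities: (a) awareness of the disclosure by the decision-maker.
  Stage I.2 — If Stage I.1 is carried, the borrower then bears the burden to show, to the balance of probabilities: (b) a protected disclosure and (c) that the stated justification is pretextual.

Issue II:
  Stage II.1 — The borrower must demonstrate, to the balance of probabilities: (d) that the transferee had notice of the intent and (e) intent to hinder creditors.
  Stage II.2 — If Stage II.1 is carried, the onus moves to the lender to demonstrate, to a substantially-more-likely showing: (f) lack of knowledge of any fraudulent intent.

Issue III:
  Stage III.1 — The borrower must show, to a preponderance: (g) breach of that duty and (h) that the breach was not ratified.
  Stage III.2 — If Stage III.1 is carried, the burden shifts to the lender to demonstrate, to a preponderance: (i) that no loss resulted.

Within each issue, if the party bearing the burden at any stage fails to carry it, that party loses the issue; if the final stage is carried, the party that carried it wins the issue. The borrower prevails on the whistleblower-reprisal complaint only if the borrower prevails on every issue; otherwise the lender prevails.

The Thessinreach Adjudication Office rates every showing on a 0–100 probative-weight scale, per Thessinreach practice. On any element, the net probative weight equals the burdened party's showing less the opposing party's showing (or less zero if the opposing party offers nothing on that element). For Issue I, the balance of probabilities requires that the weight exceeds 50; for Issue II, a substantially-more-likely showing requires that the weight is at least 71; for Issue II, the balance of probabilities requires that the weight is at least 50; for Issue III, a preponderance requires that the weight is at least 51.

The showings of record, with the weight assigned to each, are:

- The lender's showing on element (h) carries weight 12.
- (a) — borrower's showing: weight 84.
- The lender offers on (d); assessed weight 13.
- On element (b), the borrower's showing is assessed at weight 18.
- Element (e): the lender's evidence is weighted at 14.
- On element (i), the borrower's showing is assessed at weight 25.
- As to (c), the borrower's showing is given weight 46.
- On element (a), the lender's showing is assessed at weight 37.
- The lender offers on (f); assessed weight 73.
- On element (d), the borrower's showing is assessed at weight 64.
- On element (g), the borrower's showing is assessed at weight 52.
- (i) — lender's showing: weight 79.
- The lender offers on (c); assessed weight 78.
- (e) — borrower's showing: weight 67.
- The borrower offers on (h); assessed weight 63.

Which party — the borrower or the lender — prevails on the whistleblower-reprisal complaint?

— Issue I —
Stage I.1 (borrower, the balance of probabilities, weight exceeds 50): (a) net 84−37=47 ≤ 50 — fails.
  The borrower does not carry Stage I.1.
The lender prevails on this issue.
— Issue II —
Stage II.1 (borrower, the balance of probabilities, weight is at least 50): (d) net 64−13=51 ≥ 50 — meets; (e) net 67−14=53 ≥ 50 — meets.
  The borrower carries Stage II.1; the lender now bears the burden.
Stage II.2 (lender, a substantially-more-likely showing, weight is at least 71): (f) 73 ≥ 71 — meets.
  All elements met at the final stage.
With every stage satisfied, the lender prevails on this issue.
— Issue III —
Stage III.1 (borrower, a preponderance, weight is at least 51): (g) 52 ≥ 51 — meets; (h) net 63−12=51 ≥ 51 — meets.
  Stage III.1 is satisfied; the onus moves to the lender.
Stage III.2 (lender, a preponderance, weight is at least 51): (i) net 79−25=54 ≥ 51 — meets.
  Stage III.2 carried; the final stage is satisfied.
All stages carried — the lender prevails on this issue.
Per-issue: Issue I → lender; Issue II → lender; Issue III → lender. The borrower must prevail on every issue; overall, the lender prevails.

lender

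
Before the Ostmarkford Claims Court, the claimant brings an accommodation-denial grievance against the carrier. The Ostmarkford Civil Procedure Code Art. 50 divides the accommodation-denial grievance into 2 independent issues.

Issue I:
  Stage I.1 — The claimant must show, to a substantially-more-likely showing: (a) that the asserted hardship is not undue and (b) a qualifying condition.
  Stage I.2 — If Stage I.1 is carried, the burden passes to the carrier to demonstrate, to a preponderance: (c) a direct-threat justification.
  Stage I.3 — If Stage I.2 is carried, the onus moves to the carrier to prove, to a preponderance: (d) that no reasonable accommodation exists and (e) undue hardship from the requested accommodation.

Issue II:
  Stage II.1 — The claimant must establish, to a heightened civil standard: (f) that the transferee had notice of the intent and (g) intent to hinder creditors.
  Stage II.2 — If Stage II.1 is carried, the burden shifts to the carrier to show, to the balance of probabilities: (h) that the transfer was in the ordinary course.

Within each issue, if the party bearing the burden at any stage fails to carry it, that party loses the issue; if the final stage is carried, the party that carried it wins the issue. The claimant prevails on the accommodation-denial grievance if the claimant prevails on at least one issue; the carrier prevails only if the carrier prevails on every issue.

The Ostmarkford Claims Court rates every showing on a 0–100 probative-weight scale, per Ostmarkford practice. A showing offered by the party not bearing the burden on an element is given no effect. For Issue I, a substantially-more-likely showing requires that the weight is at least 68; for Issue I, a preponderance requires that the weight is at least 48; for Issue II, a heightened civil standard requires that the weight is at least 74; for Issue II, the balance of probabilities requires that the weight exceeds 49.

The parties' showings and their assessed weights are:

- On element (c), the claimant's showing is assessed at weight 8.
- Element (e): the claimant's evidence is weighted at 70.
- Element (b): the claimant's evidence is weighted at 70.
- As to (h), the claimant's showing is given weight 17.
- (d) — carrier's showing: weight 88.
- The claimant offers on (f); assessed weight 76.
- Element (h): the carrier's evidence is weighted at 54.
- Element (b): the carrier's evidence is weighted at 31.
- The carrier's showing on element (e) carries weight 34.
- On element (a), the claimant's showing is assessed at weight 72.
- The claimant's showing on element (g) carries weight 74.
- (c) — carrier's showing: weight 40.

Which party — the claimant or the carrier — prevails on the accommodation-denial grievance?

claimant

— Issue I —
Stage I.1 — burden on claimant; standard: a substantially-more-likely showing (weight is at least 68).
    (a): 72 ≥ 68 [met]
    (b): 70 (carrier's 31 disregarded) ≥ 68 [met]
  Stage I.1 is satisfied; the onus moves to the carrier.
Stage I.2 — burden on carrier; standard: a preponderance (weight is at least 48).
    (c): 40 (claimant's 8 disregarded) < 48 [not met]
  Stage I.2 not carried; the carrier fails its burden.
The analysis ends at Stage I.2; the claimant prevails on this issue.
— Issue II —
Stage II.1 — burden on claimant; standard: a heightened civil standard (weight is at least 74).
    (f): 76 ≥ 74 [met]
    (g): 74 ≥ 74 [met]
  All elements met. The burden passes to the carrier.
Stage II.2 — burden on carrier; standard: the balance of probabilities (weight exceeds 49).
    (h): 54 (claimant's 17 disregarded) > 49 [met]
  Stage II.2 carried; the final stage is satisfied.
Every stage carried; the carrier prevails on this issue.
Per-issue: Issue I → claimant; Issue II → carrier. The claimant must prevail on at least one issue; overall, the claimant prevails.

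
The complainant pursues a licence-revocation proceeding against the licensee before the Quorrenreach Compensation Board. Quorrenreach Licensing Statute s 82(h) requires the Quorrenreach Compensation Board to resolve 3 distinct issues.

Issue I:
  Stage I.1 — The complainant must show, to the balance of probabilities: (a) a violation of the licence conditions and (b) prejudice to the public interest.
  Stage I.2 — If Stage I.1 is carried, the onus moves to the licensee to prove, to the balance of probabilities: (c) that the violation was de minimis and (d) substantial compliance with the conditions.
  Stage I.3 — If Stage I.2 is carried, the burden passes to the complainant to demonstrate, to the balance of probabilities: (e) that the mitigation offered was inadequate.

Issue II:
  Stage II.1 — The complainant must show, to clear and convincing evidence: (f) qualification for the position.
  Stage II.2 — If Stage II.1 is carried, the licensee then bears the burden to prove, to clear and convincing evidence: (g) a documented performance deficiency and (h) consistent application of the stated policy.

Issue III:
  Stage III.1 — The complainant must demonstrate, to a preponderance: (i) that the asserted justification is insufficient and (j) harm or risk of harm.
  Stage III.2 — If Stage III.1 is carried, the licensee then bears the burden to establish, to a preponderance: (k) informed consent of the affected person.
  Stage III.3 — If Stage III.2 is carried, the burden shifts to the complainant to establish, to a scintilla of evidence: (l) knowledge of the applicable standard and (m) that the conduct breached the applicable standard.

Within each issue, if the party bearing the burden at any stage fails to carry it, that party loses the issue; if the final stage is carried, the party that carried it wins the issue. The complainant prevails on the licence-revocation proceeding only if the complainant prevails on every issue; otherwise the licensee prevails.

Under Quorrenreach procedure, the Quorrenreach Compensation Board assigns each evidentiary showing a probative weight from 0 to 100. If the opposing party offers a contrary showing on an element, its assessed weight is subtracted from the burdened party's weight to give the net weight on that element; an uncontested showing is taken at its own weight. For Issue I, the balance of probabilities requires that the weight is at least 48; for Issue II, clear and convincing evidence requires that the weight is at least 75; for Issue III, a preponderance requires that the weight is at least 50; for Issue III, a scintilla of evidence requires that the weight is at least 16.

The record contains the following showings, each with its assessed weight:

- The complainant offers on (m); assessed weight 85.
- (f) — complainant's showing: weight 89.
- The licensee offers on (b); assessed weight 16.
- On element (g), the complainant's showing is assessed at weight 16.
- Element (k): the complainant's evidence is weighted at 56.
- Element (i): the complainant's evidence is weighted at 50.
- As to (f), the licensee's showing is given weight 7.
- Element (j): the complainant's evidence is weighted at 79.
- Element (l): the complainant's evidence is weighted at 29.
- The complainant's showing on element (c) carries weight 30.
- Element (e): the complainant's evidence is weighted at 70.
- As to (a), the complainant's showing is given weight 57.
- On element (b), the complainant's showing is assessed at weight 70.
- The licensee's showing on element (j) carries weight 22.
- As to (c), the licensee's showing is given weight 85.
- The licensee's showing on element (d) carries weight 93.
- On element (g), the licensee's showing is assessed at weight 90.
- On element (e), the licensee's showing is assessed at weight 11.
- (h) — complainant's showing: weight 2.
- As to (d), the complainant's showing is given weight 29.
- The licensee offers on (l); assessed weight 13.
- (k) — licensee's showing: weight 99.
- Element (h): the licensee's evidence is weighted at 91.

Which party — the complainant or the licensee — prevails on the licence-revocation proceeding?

complainant

— Issue I —
Stage I.1 (complainant, the balance of probabilities, weight is at least 48): (a) 57 ≥ 48 — meets; (b) net 70−16=54 ≥ 48 — meets.
  Stage I.1 carried; the burden shifts to the licensee.
Stage I.2 (licensee, the balance of probabilities, weight is at least 48): (c) net 85−30=55 ≥ 48 — meets; (d) net 93−29=64 ≥ 48 — meets.
  Stage I.2 is satisfied; the onus moves to the complainant.
Stage I.3 (complainant, the balance of probabilities, weight is at least 48): (e) net 70−11=59 ≥ 48 — meets.
  The complainant carries the last stage.
All stages carried — the complainant prevails on this issue.
— Issue II —
Stage II.1 — burden on complainant; standard: clear and convincing evidence (weight is at least 75).
    (f): 89 − 7 = 82 ≥ 75 [met]
  Stage II.1 carried; the burden shifts to the licensee.
Stage II.2 — burden on licensee; standard: clear and convincing evidence (weight is at least 75).
    (g): 90 − 16 = 74 < 75 [not met]
    (h): 91 − 2 = 89 ≥ 75 [met]
  Not every element is met, so the licensee fails to carry Stage II.2.
The complainant prevails on this issue.
— Issue III —
Stage III.1 (complainant, a preponderance, weight is at least 50): (i) 50 ≥ 50 — meets; (j) net 79−22=57 ≥ 50 — meets.
  All elements met. The burden passes to the licensee.
Stage III.2 (licensee, a preponderance, weight is at least 50): (k) net 99−56=43 < 50 — fails.
  Not every element is met, so the licensee fails to carry Stage III.2.
So the complainant prevails on this issue.
Per-issue: Issue I → complainant; Issue II → complainant; Issue III → complainant. The complainant must prevail on every issue; overall, the complainant prevails.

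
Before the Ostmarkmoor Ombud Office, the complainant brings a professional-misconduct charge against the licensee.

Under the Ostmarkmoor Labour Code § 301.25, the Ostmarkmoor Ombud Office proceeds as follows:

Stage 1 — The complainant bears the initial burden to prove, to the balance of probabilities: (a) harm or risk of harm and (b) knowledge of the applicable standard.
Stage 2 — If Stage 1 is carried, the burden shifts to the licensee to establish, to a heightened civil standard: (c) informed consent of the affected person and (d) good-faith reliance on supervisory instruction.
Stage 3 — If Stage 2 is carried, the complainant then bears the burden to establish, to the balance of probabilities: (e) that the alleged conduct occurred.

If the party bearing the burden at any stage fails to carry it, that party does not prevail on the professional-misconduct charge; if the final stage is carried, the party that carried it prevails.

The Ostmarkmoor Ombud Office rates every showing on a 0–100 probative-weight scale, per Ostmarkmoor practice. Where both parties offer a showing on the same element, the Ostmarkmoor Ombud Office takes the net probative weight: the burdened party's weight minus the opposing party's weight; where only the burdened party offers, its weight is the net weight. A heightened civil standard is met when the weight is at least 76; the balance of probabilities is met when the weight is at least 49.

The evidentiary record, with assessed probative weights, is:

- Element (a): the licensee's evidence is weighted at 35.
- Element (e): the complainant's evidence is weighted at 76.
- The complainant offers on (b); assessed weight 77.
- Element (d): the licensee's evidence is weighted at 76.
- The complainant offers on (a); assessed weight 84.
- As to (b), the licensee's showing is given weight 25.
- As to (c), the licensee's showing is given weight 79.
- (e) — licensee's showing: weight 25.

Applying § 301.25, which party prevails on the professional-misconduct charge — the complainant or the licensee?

Stage 1 (complainant, the balance of probabilities, weight is at least 49): (a) net 84−35=49 ≥ 49 — meets; (b) net 77−25=52 ≥ 49 — meets.
  The complainant carries Stage 1; the licensee now bears the burden.
Stage 2 (licensee, a heightened civil standard, weight is at least 76): (c) 79 ≥ 76 — meets; (d) 76 ≥ 76 — meets.
  All elements met. The burden passes to the complainant.
Stage 3 (complainant, the balance of probabilities, weight is at least 49): (e) net 76−25=51 ≥ 49 — meets.
  Stage 3 carried; the final stage is satisfied.
With every stage satisfied, the complainant prevails.

complainant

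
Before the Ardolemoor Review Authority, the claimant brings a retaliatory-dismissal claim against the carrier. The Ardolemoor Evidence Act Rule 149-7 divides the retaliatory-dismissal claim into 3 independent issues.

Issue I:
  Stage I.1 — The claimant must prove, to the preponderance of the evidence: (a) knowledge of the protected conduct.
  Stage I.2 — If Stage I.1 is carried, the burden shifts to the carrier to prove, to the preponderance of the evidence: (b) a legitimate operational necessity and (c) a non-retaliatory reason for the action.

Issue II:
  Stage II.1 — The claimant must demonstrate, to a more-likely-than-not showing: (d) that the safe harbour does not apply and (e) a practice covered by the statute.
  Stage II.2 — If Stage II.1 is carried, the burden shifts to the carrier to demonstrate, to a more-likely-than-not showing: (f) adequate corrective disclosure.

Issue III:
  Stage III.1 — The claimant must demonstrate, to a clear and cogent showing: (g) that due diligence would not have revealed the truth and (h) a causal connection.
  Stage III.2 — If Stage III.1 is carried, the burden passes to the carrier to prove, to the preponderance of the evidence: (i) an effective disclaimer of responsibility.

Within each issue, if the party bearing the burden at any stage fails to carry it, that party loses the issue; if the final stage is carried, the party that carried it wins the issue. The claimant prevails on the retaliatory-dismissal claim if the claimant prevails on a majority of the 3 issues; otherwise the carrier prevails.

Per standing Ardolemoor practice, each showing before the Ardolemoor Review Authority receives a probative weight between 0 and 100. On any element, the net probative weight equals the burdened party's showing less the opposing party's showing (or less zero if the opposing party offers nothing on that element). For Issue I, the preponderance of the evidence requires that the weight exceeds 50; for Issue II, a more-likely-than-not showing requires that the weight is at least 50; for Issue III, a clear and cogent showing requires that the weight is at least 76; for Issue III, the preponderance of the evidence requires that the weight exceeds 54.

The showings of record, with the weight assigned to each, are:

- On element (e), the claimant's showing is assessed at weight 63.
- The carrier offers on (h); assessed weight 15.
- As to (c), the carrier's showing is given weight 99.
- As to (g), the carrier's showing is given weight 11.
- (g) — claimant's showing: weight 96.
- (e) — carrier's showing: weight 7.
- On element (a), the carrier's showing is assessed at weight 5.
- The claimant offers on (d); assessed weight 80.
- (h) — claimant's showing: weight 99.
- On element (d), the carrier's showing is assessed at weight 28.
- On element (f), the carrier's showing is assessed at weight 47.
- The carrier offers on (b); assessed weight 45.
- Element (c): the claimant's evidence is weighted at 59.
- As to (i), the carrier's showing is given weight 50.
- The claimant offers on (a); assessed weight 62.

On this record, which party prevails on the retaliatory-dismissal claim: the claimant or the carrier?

claimant

— Issue I —
Stage I.1 (claimant, the preponderance of the evidence, weight exceeds 50): (a) net 62−5=57 > 50 — meets.
  All elements met. The burden passes to the carrier.
Stage I.2 (carrier, the preponderance of the evidence, weight exceeds 50): (b) 45 ≤ 50 — fails; (c) net 99−59=40 ≤ 50 — fails.
  Not every element is met, so the carrier fails to carry Stage I.2.
So the claimant prevails on this issue.
— Issue II —
Stage II.1 (claimant, a more-likely-than-not showing, weight is at least 50): (d) net 80−28=52 ≥ 50 — meets; (e) net 63−7=56 ≥ 50 — meets.
  The claimant carries Stage II.1; the carrier now bears the burden.
Stage II.2 (carrier, a more-likely-than-not showing, weight is at least 50): (f) 47 < 50 — fails.
  Stage II.2 not carried; the carrier fails its burden.
So the claimant prevails on this issue.
— Issue III —
At Stage III.1 the claimant must meet a clear and cogent showing (weight is at least 76): on (g) the weight is 96 less the opposing 11 gives net 85, ≥ 76, so (g) meets the standard; on (h) the weight is 99 less the opposing 15 gives net 84, ≥ 76, so (h) meets the standard.
  Stage III.1 is satisfied; the onus moves to the carrier.
At Stage III.2 the carrier must meet the preponderance of the evidence (weight exceeds 54): on (i) the weight is 50, which does not exceed 54, so (i) does not meet the standard.
  Stage III.2 not carried; the carrier fails its burden.
The analysis ends at Stage III.2; the claimant prevails on this issue.
Per-issue: Issue I → claimant; Issue II → claimant; Issue III → claimant. The claimant must prevail on a majority of issues; overall, the claimant prevails.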